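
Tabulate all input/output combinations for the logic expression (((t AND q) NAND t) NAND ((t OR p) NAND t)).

p | q | t | Output
------------------
0 | 0 | 0 | 0
0 | 0 | 1 | 1
0 | 1 | 0 | 0
0 | 1 | 1 | 1
1 | 0 | 0 | 0
1 | 0 | 1 | 1
1 | 1 | 0 | 0
1 | 1 | 1 | 1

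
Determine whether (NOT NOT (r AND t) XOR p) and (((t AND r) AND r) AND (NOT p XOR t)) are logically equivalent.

No. Counterexample: with t=0, r=0, p=1, Expression 1 = 1 but Expression 2 = 0.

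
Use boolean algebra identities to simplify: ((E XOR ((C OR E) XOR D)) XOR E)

By XOR self-cancellation ((E XOR v) XOR v = E):
= ((C OR E) XOR D)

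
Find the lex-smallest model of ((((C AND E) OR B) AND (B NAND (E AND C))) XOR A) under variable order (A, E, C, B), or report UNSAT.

A=0, E=0, C=0, B=1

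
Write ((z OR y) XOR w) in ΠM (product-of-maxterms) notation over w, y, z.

ΠM(0, 5, 6, 7) = (w OR y OR z) AND (NOT w OR y OR NOT z) AND (NOT w OR NOT y OR z) AND (NOT w OR NOT y OR NOT z)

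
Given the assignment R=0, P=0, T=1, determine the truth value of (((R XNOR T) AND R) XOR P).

Substituting: (((0 XNOR 1) AND 0) XOR 0)
= 0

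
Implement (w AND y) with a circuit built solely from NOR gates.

((w NOR w) NOR (y NOR y))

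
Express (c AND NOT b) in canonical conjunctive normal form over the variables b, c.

(b OR c) AND (NOT b OR c) AND (NOT b OR NOT c)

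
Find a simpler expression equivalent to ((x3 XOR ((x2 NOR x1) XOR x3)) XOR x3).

By XOR self-cancellation ((E XOR v) XOR v = E):
= ((x2 NOR x1) XOR x3)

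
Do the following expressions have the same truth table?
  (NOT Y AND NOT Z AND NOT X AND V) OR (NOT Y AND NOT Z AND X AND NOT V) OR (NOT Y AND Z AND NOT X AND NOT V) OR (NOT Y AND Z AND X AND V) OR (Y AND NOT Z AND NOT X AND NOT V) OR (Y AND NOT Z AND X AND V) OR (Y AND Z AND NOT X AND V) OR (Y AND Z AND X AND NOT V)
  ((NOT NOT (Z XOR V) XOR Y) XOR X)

Yes, they are equivalent — the two output columns agree on all 16 assignments:
Y | Z | X | V | Expression 1 | Expression 2
-------------------------------------------
0 | 0 | 0 | 0 | 0 | 0
0 | 0 | 0 | 1 | 1 | 1
0 | 0 | 1 | 0 | 1 | 1
0 | 0 | 1 | 1 | 0 | 0
0 | 1 | 0 | 0 | 1 | 1
0 | 1 | 0 | 1 | 0 | 0
0 | 1 | 1 | 0 | 0 | 0
0 | 1 | 1 | 1 | 1 | 1
1 | 0 | 0 | 0 | 1 | 1
1 | 0 | 0 | 1 | 0 | 0
1 | 0 | 1 | 0 | 0 | 0
1 | 0 | 1 | 1 | 1 | 1
1 | 1 | 0 | 0 | 0 | 0
1 | 1 | 0 | 1 | 1 | 1
1 | 1 | 1 | 0 | 1 | 1
1 | 1 | 1 | 1 | 0 | 0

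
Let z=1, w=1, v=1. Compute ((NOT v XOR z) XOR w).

Substituting: ((NOT 1 XOR 1) XOR 1)
= 0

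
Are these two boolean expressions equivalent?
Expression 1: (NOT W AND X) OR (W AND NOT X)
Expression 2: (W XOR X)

Yes, they are equivalent — the two output columns agree on all 4 assignments:
W | X | Expression 1 | Expression 2
-----------------------------------
0 | 0 | 0 | 0
0 | 1 | 1 | 1
1 | 0 | 1 | 1
1 | 1 | 0 | 0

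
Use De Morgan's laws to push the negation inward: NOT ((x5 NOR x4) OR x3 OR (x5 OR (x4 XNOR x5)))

NOT (x5 NOR x4) AND NOT x3 AND NOT (x5 OR (x4 XNOR x5))
De Morgan's: NOT(OR of terms) = AND of negations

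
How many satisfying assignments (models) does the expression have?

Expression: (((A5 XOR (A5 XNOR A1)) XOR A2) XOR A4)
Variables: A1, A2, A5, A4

Satisfying assignments: (0,0,0,0), (0,0,1,0), (0,1,0,1), (0,1,1,1), (1,0,0,1), (1,0,1,1), (1,1,0,0), (1,1,1,0)
Count: 8 out of 16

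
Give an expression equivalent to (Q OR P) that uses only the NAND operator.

((Q NAND Q) NAND (P NAND P))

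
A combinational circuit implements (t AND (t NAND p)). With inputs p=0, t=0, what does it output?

Substituting: (0 AND (0 NAND 0))
= 0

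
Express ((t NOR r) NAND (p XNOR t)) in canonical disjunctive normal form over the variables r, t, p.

(NOT r AND NOT t AND p) OR (NOT r AND t AND NOT p) OR (NOT r AND t AND p) OR (r AND NOT t AND NOT p) OR (r AND NOT t AND p) OR (r AND t AND NOT p) OR (r AND t AND p)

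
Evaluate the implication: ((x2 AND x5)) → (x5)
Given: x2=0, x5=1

Antecedent ((x2 AND x5)) = 0; consequent (x5) = 1.
0 → 1 = 1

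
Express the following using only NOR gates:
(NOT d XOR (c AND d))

(((((d NOR d) NOR ((c NOR c) NOR (d NOR d))) NOR ((d NOR d) NOR ((c NOR c) NOR (d NOR d)))) NOR (((d NOR d) NOR ((c NOR c) NOR (d NOR d))) NOR ((d NOR d) NOR ((c NOR c) NOR (d NOR d))))) NOR (((((d NOR d) NOR (d NOR d)) NOR (((c NOR c) NOR (d NOR d)) NOR ((c NOR c) NOR (d NOR d)))) NOR (((d NOR d) NOR (d NOR d)) NOR (((c NOR c) NOR (d NOR d)) NOR ((c NOR c) NOR (d NOR d))))) NOR ((((d NOR d) NOR (d NOR d)) NOR (((c NOR c) NOR (d NOR d)) NOR ((c NOR c) NOR (d NOR d)))) NOR (((d NOR d) NOR (d NOR d)) NOR (((c NOR c) NOR (d NOR d)) NOR ((c NOR c) NOR (d NOR d)))))))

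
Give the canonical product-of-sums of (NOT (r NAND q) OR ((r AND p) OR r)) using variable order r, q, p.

ΠM(0, 1, 2, 3) = (r OR q OR p) AND (r OR q OR NOT p) AND (r OR NOT q OR p) AND (r OR NOT q OR NOT p)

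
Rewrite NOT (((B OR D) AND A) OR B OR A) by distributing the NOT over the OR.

NOT ((B OR D) AND A) AND NOT B AND NOT A
De Morgan's: NOT(OR of terms) = AND of negations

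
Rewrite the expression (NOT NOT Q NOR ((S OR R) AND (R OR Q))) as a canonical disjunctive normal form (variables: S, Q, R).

(NOT S AND NOT Q AND NOT R) OR (S AND NOT Q AND NOT R)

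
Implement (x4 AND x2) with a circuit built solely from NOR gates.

((x4 NOR x4) NOR (x2 NOR x2))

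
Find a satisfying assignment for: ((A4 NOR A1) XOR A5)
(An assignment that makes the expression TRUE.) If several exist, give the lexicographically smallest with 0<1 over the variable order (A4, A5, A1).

A4=0, A5=0, A1=0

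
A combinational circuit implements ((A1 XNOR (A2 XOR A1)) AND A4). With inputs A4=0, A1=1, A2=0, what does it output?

Substituting: ((1 XNOR (0 XOR 1)) AND 0)
= 0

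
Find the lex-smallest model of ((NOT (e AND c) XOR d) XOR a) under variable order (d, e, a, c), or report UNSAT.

d=0, e=0, a=0, c=0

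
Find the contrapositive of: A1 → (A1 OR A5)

Contrapositive: NOT (A1 OR A5) → NOT A1
Note: A statement and its contrapositive are logically equivalent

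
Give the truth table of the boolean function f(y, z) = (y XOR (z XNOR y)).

y | z | Output
--------------
0 | 0 | 1
0 | 1 | 0
1 | 0 | 1
1 | 1 | 0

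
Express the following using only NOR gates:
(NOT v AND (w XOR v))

(((v NOR v) NOR (v NOR v)) NOR (((((w NOR v) NOR (w NOR v)) NOR ((w NOR v) NOR (w NOR v))) NOR ((((w NOR w) NOR (v NOR v)) NOR ((w NOR w) NOR (v NOR v))) NOR (((w NOR w) NOR (v NOR v)) NOR ((w NOR w) NOR (v NOR v))))) NOR ((((w NOR v) NOR (w NOR v)) NOR ((w NOR v) NOR (w NOR v))) NOR ((((w NOR w) NOR (v NOR v)) NOR ((w NOR w) NOR (v NOR v))) NOR (((w NOR w) NOR (v NOR v)) NOR ((w NOR w) NOR (v NOR v)))))))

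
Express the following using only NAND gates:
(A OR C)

((A NAND A) NAND (C NAND C))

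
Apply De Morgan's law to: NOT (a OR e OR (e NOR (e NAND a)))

NOT a AND NOT e AND NOT (e NOR (e NAND a))
De Morgan's: NOT(OR of terms) = AND of negations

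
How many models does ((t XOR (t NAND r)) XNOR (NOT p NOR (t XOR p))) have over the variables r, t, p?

Satisfying assignments: (0,1,0), (1,1,1)
Count: 2 out of 8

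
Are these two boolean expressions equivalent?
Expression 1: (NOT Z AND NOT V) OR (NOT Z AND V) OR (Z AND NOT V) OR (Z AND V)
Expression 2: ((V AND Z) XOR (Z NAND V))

Yes, they are equivalent — the two output columns agree on all 4 assignments:
Z | V | Expression 1 | Expression 2
-----------------------------------
0 | 0 | 1 | 1
0 | 1 | 1 | 1
1 | 0 | 1 | 1
1 | 1 | 1 | 1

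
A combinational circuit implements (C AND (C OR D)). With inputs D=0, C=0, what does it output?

Substituting: (0 AND (0 OR 0))
= 0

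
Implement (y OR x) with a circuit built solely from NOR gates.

((y NOR x) NOR (y NOR x))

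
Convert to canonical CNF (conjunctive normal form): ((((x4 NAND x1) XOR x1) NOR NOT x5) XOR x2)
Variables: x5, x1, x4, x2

(x5 OR x1 OR x4 OR x2) AND (x5 OR x1 OR NOT x4 OR x2) AND (x5 OR NOT x1 OR x4 OR x2) AND (x5 OR NOT x1 OR NOT x4 OR x2) AND (NOT x5 OR x1 OR x4 OR x2) AND (NOT x5 OR x1 OR NOT x4 OR x2) AND (NOT x5 OR NOT x1 OR x4 OR NOT x2) AND (NOT x5 OR NOT x1 OR NOT x4 OR x2)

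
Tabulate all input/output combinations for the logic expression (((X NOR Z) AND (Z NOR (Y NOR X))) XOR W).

Y | W | X | Z | Output
----------------------
0 | 0 | 0 | 0 | 0
0 | 0 | 0 | 1 | 0
0 | 0 | 1 | 0 | 0
0 | 0 | 1 | 1 | 0
0 | 1 | 0 | 0 | 1
0 | 1 | 0 | 1 | 1
0 | 1 | 1 | 0 | 1
0 | 1 | 1 | 1 | 1
1 | 0 | 0 | 0 | 1
1 | 0 | 0 | 1 | 0
1 | 0 | 1 | 0 | 0
1 | 0 | 1 | 1 | 0
1 | 1 | 0 | 0 | 0
1 | 1 | 0 | 1 | 1
1 | 1 | 1 | 0 | 1
1 | 1 | 1 | 1 | 1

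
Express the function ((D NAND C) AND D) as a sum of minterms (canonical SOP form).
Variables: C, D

Σm(1) = (NOT C AND D)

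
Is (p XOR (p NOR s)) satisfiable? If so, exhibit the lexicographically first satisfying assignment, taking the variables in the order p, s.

p=0, s=0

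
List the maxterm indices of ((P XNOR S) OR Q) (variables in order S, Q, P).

ΠM(1, 4) = (S OR Q OR NOT P) AND (NOT S OR Q OR P)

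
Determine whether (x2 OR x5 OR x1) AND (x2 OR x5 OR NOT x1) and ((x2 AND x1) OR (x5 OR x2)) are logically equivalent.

Yes, they are equivalent — the two output columns agree on all 8 assignments:
x2 | x5 | x1 | Expression 1 | Expression 2
------------------------------------------
0 | 0 | 0 | 0 | 0
0 | 0 | 1 | 0 | 0
0 | 1 | 0 | 1 | 1
0 | 1 | 1 | 1 | 1
1 | 0 | 0 | 1 | 1
1 | 0 | 1 | 1 | 1
1 | 1 | 0 | 1 | 1
1 | 1 | 1 | 1 | 1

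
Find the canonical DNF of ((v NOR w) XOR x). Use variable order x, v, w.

(NOT x AND NOT v AND NOT w) OR (x AND NOT v AND w) OR (x AND v AND NOT w) OR (x AND v AND w)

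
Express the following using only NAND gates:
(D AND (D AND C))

((D NAND ((D NAND C) NAND (D NAND C))) NAND (D NAND ((D NAND C) NAND (D NAND C))))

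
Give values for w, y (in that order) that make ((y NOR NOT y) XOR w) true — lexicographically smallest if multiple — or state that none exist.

w=1, y=0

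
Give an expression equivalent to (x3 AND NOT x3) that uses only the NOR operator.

((x3 NOR x3) NOR ((x3 NOR x3) NOR (x3 NOR x3)))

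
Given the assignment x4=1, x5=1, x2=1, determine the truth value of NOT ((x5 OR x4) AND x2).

Substituting: NOT ((1 OR 1) AND 1)
= 0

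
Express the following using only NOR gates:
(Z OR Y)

((Z NOR Y) NOR (Z NOR Y))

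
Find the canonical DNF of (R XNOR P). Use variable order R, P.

(NOT R AND NOT P) OR (R AND P)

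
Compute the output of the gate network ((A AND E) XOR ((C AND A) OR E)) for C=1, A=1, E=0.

Substituting: ((1 AND 0) XOR ((1 AND 1) OR 0))
= 1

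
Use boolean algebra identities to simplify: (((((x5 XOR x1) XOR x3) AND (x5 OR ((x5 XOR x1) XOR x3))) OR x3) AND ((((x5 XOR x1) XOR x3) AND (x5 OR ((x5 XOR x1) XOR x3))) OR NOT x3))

By distribution ((E OR v) AND (E OR NOT v) = E) then absorption (E AND (E OR v) = E):
= ((x5 XOR x1) XOR x3)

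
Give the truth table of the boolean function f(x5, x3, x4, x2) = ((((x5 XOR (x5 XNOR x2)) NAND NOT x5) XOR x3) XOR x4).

x5 | x3 | x4 | x2 | Output
--------------------------
0 | 0 | 0 | 0 | 0
0 | 0 | 0 | 1 | 1
0 | 0 | 1 | 0 | 1
0 | 0 | 1 | 1 | 0
0 | 1 | 0 | 0 | 1
0 | 1 | 0 | 1 | 0
0 | 1 | 1 | 0 | 0
0 | 1 | 1 | 1 | 1
1 | 0 | 0 | 0 | 1
1 | 0 | 0 | 1 | 1
1 | 0 | 1 | 0 | 0
1 | 0 | 1 | 1 | 0
1 | 1 | 0 | 0 | 0
1 | 1 | 0 | 1 | 0
1 | 1 | 1 | 0 | 1
1 | 1 | 1 | 1 | 1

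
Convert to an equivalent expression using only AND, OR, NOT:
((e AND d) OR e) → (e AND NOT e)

NOT ((e AND d) OR e) OR (e AND NOT e)
(Implication elimination: A → B = NOT A OR B)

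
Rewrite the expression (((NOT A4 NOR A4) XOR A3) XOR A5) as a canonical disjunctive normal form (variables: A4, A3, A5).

(NOT A4 AND NOT A3 AND A5) OR (NOT A4 AND A3 AND NOT A5) OR (A4 AND NOT A3 AND A5) OR (A4 AND A3 AND NOT A5)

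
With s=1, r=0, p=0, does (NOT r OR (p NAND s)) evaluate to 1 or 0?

Substituting: (NOT 0 OR (0 NAND 1))
= 1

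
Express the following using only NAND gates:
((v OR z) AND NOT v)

((((v NAND v) NAND (z NAND z)) NAND (v NAND v)) NAND (((v NAND v) NAND (z NAND z)) NAND (v NAND v)))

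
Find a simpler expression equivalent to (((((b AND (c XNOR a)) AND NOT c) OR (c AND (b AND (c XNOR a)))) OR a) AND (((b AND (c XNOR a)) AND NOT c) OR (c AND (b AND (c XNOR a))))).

By absorption (E AND (E OR v) = E) then distribution ((E AND v) OR (E AND NOT v) = E):
= (b AND (c XNOR a))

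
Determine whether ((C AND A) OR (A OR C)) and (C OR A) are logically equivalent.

Yes, they are equivalent — the two output columns agree on all 4 assignments:
C | A | Expression 1 | Expression 2
-----------------------------------
0 | 0 | 0 | 0
0 | 1 | 1 | 1
1 | 0 | 1 | 1
1 | 1 | 1 | 1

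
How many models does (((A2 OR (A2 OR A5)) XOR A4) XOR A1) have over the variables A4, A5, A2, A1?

Satisfying assignments: (0,0,0,1), (0,0,1,0), (0,1,0,0), (0,1,1,0), (1,0,0,0), (1,0,1,1), (1,1,0,1), (1,1,1,1)
Count: 8 out of 16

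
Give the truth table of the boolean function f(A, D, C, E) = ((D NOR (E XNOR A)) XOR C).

A | D | C | E | Output
----------------------
0 | 0 | 0 | 0 | 0
0 | 0 | 0 | 1 | 1
0 | 0 | 1 | 0 | 1
0 | 0 | 1 | 1 | 0
0 | 1 | 0 | 0 | 0
0 | 1 | 0 | 1 | 0
0 | 1 | 1 | 0 | 1
0 | 1 | 1 | 1 | 1
1 | 0 | 0 | 0 | 1
1 | 0 | 0 | 1 | 0
1 | 0 | 1 | 0 | 0
1 | 0 | 1 | 1 | 1
1 | 1 | 0 | 0 | 0
1 | 1 | 0 | 1 | 0
1 | 1 | 1 | 0 | 1
1 | 1 | 1 | 1 | 1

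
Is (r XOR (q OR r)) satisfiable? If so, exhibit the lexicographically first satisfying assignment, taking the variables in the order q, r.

q=1, r=0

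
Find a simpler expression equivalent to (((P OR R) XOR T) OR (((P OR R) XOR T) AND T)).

By absorption (E OR (E AND v) = E):
= ((P OR R) XOR T)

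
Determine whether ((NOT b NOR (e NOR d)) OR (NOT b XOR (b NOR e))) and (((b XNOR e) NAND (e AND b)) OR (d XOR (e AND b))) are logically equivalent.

No. Counterexample: with e=0, b=0, d=0, Expression 1 = 0 but Expression 2 = 1.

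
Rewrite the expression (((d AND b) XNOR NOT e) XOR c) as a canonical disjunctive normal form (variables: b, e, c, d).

(NOT b AND NOT e AND c AND NOT d) OR (NOT b AND NOT e AND c AND d) OR (NOT b AND e AND NOT c AND NOT d) OR (NOT b AND e AND NOT c AND d) OR (b AND NOT e AND NOT c AND d) OR (b AND NOT e AND c AND NOT d) OR (b AND e AND NOT c AND NOT d) OR (b AND e AND c AND d)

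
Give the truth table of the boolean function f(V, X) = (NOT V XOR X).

V | X | Output
--------------
0 | 0 | 1
0 | 1 | 0
1 | 0 | 0
1 | 1 | 1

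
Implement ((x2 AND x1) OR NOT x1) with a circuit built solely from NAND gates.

((((x2 NAND x1) NAND (x2 NAND x1)) NAND ((x2 NAND x1) NAND (x2 NAND x1))) NAND ((x1 NAND x1) NAND (x1 NAND x1)))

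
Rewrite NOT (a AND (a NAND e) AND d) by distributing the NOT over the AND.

NOT a OR NOT (a NAND e) OR NOT d
De Morgan's: NOT(AND of terms) = OR of negations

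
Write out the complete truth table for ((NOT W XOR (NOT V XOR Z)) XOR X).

V | Z | W | X | Output
----------------------
0 | 0 | 0 | 0 | 0
0 | 0 | 0 | 1 | 1
0 | 0 | 1 | 0 | 1
0 | 0 | 1 | 1 | 0
0 | 1 | 0 | 0 | 1
0 | 1 | 0 | 1 | 0
0 | 1 | 1 | 0 | 0
0 | 1 | 1 | 1 | 1
1 | 0 | 0 | 0 | 1
1 | 0 | 0 | 1 | 0
1 | 0 | 1 | 0 | 0
1 | 0 | 1 | 1 | 1
1 | 1 | 0 | 0 | 0
1 | 1 | 0 | 1 | 1
1 | 1 | 1 | 0 | 1
1 | 1 | 1 | 1 | 0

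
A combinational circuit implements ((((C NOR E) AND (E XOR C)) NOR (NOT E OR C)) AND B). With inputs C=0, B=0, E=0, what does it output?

Substituting: ((((0 NOR 0) AND (0 XOR 0)) NOR (NOT 0 OR 0)) AND 0)
= 0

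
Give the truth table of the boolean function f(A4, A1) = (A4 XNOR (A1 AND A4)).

A4 | A1 | Output
----------------
0 | 0 | 1
0 | 1 | 1
1 | 0 | 0
1 | 1 | 1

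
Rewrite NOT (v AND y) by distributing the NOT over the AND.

NOT v OR NOT y
De Morgan's: NOT(AND of terms) = OR of negations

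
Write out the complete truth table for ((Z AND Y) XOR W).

W | Z | Y | Output
------------------
0 | 0 | 0 | 0
0 | 0 | 1 | 0
0 | 1 | 0 | 0
0 | 1 | 1 | 1
1 | 0 | 0 | 1
1 | 0 | 1 | 1
1 | 1 | 0 | 1
1 | 1 | 1 | 0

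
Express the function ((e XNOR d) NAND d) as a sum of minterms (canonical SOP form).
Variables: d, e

Σm(0, 1, 2) = (NOT d AND NOT e) OR (NOT d AND e) OR (d AND NOT e)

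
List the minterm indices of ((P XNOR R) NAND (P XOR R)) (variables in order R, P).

Σm(0, 1, 2, 3) = (NOT R AND NOT P) OR (NOT R AND P) OR (R AND NOT P) OR (R AND P)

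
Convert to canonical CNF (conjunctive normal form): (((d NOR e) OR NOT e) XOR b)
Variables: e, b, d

(e OR NOT b OR d) AND (e OR NOT b OR NOT d) AND (NOT e OR b OR d) AND (NOT e OR b OR NOT d)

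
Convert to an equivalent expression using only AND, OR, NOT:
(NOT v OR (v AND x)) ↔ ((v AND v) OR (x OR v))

((NOT v OR (v AND x)) AND ((v AND v) OR (x OR v))) OR (NOT (NOT v OR (v AND x)) AND NOT ((v AND v) OR (x OR v)))
(Biconditional = both true or both false)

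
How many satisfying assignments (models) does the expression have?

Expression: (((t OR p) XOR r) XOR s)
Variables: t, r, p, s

Satisfying assignments: (0,0,0,1), (0,0,1,0), (0,1,0,0), (0,1,1,1), (1,0,0,0), (1,0,1,0), (1,1,0,1), (1,1,1,1)
Count: 8 out of 16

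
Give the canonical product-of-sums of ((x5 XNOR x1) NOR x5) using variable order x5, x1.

ΠM(0, 2, 3) = (x5 OR x1) AND (NOT x5 OR x1) AND (NOT x5 OR NOT x1)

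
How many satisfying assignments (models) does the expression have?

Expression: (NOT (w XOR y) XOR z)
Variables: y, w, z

Satisfying assignments: (0,0,0), (0,1,1), (1,0,1), (1,1,0)
Count: 4 out of 8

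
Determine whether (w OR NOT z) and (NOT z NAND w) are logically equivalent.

No. Counterexample: with w=0, z=1, Expression 1 = 0 but Expression 2 = 1.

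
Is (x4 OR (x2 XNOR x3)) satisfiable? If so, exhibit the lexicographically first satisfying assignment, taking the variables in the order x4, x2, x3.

x4=0, x2=0, x3=0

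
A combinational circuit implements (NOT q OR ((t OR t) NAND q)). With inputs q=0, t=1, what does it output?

Substituting: (NOT 0 OR ((1 OR 1) NAND 0))
= 1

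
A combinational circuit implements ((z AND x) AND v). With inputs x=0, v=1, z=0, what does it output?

Substituting: ((0 AND 0) AND 1)
= 0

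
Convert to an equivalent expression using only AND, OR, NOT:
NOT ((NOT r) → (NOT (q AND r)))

(NOT r) AND (q AND r)
(Negated implication: NOT(A → B) = A AND NOT B)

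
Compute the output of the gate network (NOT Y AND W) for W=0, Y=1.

Substituting: (NOT 1 AND 0)
= 0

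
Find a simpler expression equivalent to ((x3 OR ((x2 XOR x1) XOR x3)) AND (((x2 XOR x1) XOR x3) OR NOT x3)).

By distribution ((E OR v) AND (E OR NOT v) = E):
= ((x2 XOR x1) XOR x3)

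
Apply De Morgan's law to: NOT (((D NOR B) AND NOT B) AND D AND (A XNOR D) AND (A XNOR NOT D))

NOT ((D NOR B) AND NOT B) OR NOT D OR NOT (A XNOR D) OR NOT (A XNOR NOT D)
De Morgan's: NOT(AND of terms) = OR of negations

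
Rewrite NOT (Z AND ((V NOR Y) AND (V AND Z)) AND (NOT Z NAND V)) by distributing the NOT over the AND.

NOT Z OR NOT ((V NOR Y) AND (V AND Z)) OR NOT (NOT Z NAND V)
De Morgan's: NOT(AND of terms) = OR of negations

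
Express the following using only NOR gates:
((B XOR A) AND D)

((((((B NOR A) NOR (B NOR A)) NOR ((B NOR A) NOR (B NOR A))) NOR ((((B NOR B) NOR (A NOR A)) NOR ((B NOR B) NOR (A NOR A))) NOR (((B NOR B) NOR (A NOR A)) NOR ((B NOR B) NOR (A NOR A))))) NOR ((((B NOR A) NOR (B NOR A)) NOR ((B NOR A) NOR (B NOR A))) NOR ((((B NOR B) NOR (A NOR A)) NOR ((B NOR B) NOR (A NOR A))) NOR (((B NOR B) NOR (A NOR A)) NOR ((B NOR B) NOR (A NOR A)))))) NOR (D NOR D))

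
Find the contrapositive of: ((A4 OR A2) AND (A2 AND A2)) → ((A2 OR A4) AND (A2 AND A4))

Contrapositive: NOT ((A2 OR A4) AND (A2 AND A4)) → NOT ((A4 OR A2) AND (A2 AND A2))
Note: A statement and its contrapositive are logically equivalent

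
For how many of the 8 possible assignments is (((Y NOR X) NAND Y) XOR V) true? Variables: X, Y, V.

Satisfying assignments: (0,0,0), (0,1,0), (1,0,0), (1,1,0)
Count: 4 out of 8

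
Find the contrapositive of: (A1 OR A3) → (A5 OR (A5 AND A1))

Contrapositive: NOT (A5 OR (A5 AND A1)) → NOT (A1 OR A3)
Note: A statement and its contrapositive are logically equivalent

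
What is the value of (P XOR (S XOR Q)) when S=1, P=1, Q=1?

Substituting: (1 XOR (1 XOR 1))
= 1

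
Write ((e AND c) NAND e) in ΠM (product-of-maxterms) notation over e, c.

ΠM(3) = (NOT e OR NOT c)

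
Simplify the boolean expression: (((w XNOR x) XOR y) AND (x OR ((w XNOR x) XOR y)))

By absorption (E AND (E OR v) = E):
= ((w XNOR x) XOR y)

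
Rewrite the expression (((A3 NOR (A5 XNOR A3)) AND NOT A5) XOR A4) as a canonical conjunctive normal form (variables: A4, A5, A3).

(A4 OR A5 OR A3) AND (A4 OR A5 OR NOT A3) AND (A4 OR NOT A5 OR A3) AND (A4 OR NOT A5 OR NOT A3)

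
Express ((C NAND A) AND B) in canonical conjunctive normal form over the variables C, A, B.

(C OR A OR B) AND (C OR NOT A OR B) AND (NOT C OR A OR B) AND (NOT C OR NOT A OR B) AND (NOT C OR NOT A OR NOT B)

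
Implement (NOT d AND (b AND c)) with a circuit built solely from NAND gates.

(((d NAND d) NAND ((b NAND c) NAND (b NAND c))) NAND ((d NAND d) NAND ((b NAND c) NAND (b NAND c))))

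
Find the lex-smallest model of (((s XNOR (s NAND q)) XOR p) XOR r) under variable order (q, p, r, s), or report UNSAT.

q=0, p=0, r=0, s=1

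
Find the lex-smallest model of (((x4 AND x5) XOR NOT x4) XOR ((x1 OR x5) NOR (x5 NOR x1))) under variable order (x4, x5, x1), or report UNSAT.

x4=0, x5=0, x1=0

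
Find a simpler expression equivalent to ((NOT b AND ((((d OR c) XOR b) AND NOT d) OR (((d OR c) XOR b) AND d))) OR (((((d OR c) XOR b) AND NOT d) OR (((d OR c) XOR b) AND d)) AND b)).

By distribution ((E AND v) OR (E AND NOT v) = E) then distribution ((E AND v) OR (E AND NOT v) = E):
= ((d OR c) XOR b)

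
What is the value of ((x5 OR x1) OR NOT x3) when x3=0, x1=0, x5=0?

Substituting: ((0 OR 0) OR NOT 0)
= 1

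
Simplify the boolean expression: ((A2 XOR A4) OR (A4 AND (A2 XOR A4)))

By absorption (E OR (E AND v) = E):
= (A2 XOR A4)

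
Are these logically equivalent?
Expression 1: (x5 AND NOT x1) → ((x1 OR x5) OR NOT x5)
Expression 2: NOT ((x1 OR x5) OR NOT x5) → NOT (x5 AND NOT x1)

Yes, Contrapositive is always equivalent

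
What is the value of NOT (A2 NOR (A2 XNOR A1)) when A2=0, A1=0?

Substituting: NOT (0 NOR (0 XNOR 0))
= 1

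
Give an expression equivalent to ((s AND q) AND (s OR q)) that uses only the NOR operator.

((((s NOR s) NOR (q NOR q)) NOR ((s NOR s) NOR (q NOR q))) NOR (((s NOR q) NOR (s NOR q)) NOR ((s NOR q) NOR (s NOR q))))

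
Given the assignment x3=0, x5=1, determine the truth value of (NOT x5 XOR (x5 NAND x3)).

Substituting: (NOT 1 XOR (1 NAND 0))
= 1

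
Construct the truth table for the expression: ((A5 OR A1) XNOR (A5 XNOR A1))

A1 | A5 | Output
----------------
0 | 0 | 0
0 | 1 | 0
1 | 0 | 0
1 | 1 | 1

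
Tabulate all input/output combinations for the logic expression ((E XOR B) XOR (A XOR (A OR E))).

E | B | A | Output
------------------
0 | 0 | 0 | 0
0 | 0 | 1 | 0
0 | 1 | 0 | 1
0 | 1 | 1 | 1
1 | 0 | 0 | 0
1 | 0 | 1 | 1
1 | 1 | 0 | 1
1 | 1 | 1 | 0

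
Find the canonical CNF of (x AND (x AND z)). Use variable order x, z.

(x OR z) AND (x OR NOT z) AND (NOT x OR z)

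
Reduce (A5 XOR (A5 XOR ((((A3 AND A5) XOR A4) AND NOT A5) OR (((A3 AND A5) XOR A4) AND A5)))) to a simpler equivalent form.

By XOR self-cancellation ((E XOR v) XOR v = E) then distribution ((E AND v) OR (E AND NOT v) = E):
= ((A3 AND A5) XOR A4)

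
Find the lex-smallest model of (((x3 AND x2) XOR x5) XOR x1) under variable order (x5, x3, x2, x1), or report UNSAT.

x5=0, x3=0, x2=0, x1=1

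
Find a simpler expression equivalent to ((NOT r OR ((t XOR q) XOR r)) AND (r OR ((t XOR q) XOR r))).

By distribution ((E OR v) AND (E OR NOT v) = E):
= ((t XOR q) XOR r)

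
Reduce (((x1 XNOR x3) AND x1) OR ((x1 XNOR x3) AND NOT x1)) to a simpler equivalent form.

By distribution ((E AND v) OR (E AND NOT v) = E):
= (x1 XNOR x3)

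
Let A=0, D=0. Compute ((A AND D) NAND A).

Substituting: ((0 AND 0) NAND 0)
= 1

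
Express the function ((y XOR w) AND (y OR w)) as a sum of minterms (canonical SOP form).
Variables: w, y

Σm(1, 2) = (NOT w AND y) OR (w AND NOT y)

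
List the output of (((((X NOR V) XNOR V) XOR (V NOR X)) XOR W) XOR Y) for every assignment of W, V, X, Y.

W | V | X | Y | Output
----------------------
0 | 0 | 0 | 0 | 1
0 | 0 | 0 | 1 | 0
0 | 0 | 1 | 0 | 1
0 | 0 | 1 | 1 | 0
0 | 1 | 0 | 0 | 0
0 | 1 | 0 | 1 | 1
0 | 1 | 1 | 0 | 0
0 | 1 | 1 | 1 | 1
1 | 0 | 0 | 0 | 0
1 | 0 | 0 | 1 | 1
1 | 0 | 1 | 0 | 0
1 | 0 | 1 | 1 | 1
1 | 1 | 0 | 0 | 1
1 | 1 | 0 | 1 | 0
1 | 1 | 1 | 0 | 1
1 | 1 | 1 | 1 | 0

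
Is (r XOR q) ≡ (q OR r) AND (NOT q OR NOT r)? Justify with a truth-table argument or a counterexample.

Yes, they are equivalent — the two output columns agree on all 4 assignments:
q | r | Expression 1 | Expression 2
-----------------------------------
0 | 0 | 0 | 0
0 | 1 | 1 | 1
1 | 0 | 1 | 1
1 | 1 | 0 | 0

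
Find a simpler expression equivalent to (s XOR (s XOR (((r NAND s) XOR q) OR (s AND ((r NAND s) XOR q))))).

By XOR self-cancellation ((E XOR v) XOR v = E) then absorption (E OR (E AND v) = E):
= ((r NAND s) XOR q)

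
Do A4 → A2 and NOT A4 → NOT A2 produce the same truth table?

No, Inverse is not equivalent to original (counterexample: A4=0, A2=1)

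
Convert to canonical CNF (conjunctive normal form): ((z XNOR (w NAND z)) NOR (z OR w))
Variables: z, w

(z OR NOT w) AND (NOT z OR w) AND (NOT z OR NOT w)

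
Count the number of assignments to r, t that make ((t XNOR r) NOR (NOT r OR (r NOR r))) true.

Satisfying assignments: (1,0)
Count: 1 out of 4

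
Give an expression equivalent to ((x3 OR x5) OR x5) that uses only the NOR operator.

((((x3 NOR x5) NOR (x3 NOR x5)) NOR x5) NOR (((x3 NOR x5) NOR (x3 NOR x5)) NOR x5))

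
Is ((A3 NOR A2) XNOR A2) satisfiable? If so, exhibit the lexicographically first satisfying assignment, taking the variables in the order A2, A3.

A2=0, A3=1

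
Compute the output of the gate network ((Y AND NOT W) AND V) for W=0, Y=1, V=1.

Substituting: ((1 AND NOT 0) AND 1)
= 1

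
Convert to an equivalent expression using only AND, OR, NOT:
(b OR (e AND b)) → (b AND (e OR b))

NOT (b OR (e AND b)) OR (b AND (e OR b))
(Implication elimination: A → B = NOT A OR B)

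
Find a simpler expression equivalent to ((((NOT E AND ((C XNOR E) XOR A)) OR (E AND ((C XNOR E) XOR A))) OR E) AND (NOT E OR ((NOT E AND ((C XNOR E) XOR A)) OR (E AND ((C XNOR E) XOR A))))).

By distribution ((E OR v) AND (E OR NOT v) = E) then distribution ((E AND v) OR (E AND NOT v) = E):
= ((C XNOR E) XOR A)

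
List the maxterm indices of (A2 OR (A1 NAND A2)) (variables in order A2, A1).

ΠM() = TRUE (no maxterms)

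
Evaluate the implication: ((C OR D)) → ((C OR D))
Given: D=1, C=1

Antecedent ((C OR D)) = 1; consequent ((C OR D)) = 1.
1 → 1 = 1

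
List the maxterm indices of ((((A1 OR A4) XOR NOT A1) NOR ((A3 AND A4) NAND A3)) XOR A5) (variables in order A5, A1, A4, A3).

ΠM(0, 1, 2, 4, 5, 6, 7, 11) = (A5 OR A1 OR A4 OR A3) AND (A5 OR A1 OR A4 OR NOT A3) AND (A5 OR A1 OR NOT A4 OR A3) AND (A5 OR NOT A1 OR A4 OR A3) AND (A5 OR NOT A1 OR A4 OR NOT A3) AND (A5 OR NOT A1 OR NOT A4 OR A3) AND (A5 OR NOT A1 OR NOT A4 OR NOT A3) AND (NOT A5 OR A1 OR NOT A4 OR NOT A3)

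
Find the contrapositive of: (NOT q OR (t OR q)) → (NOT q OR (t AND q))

Contrapositive: NOT (NOT q OR (t AND q)) → NOT (NOT q OR (t OR q))
Note: A statement and its contrapositive are logically equivalent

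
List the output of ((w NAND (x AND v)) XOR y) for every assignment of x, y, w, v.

x | y | w | v | Output
----------------------
0 | 0 | 0 | 0 | 1
0 | 0 | 0 | 1 | 1
0 | 0 | 1 | 0 | 1
0 | 0 | 1 | 1 | 1
0 | 1 | 0 | 0 | 0
0 | 1 | 0 | 1 | 0
0 | 1 | 1 | 0 | 0
0 | 1 | 1 | 1 | 0
1 | 0 | 0 | 0 | 1
1 | 0 | 0 | 1 | 1
1 | 0 | 1 | 0 | 1
1 | 0 | 1 | 1 | 0
1 | 1 | 0 | 0 | 0
1 | 1 | 0 | 1 | 0
1 | 1 | 1 | 0 | 0
1 | 1 | 1 | 1 | 1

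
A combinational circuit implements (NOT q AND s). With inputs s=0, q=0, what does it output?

Substituting: (NOT 0 AND 0)
= 0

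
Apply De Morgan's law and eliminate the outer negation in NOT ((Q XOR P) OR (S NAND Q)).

NOT (Q XOR P) AND NOT (S NAND Q)
De Morgan's: NOT(OR of terms) = AND of negations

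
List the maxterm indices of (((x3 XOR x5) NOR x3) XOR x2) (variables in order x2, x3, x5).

ΠM(1, 2, 3, 4) = (x2 OR x3 OR NOT x5) AND (x2 OR NOT x3 OR x5) AND (x2 OR NOT x3 OR NOT x5) AND (NOT x2 OR x3 OR x5)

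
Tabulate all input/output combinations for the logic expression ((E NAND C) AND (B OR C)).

B | C | E | Output
------------------
0 | 0 | 0 | 0
0 | 0 | 1 | 0
0 | 1 | 0 | 1
0 | 1 | 1 | 0
1 | 0 | 0 | 1
1 | 0 | 1 | 1
1 | 1 | 0 | 1
1 | 1 | 1 | 0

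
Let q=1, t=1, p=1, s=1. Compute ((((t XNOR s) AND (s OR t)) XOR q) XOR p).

Substituting: ((((1 XNOR 1) AND (1 OR 1)) XOR 1) XOR 1)
= 1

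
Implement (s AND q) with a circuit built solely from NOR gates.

((s NOR s) NOR (q NOR q))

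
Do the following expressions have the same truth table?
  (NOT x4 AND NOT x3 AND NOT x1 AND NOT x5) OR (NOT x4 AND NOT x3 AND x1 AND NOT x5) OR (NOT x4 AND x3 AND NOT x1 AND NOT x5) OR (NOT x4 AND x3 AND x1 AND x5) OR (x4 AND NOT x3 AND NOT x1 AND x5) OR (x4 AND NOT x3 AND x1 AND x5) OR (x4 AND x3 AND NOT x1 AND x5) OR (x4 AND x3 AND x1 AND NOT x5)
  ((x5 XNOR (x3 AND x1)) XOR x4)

Yes, they are equivalent — the two output columns agree on all 16 assignments:
x4 | x3 | x1 | x5 | Expression 1 | Expression 2
-----------------------------------------------
0 | 0 | 0 | 0 | 1 | 1
0 | 0 | 0 | 1 | 0 | 0
0 | 0 | 1 | 0 | 1 | 1
0 | 0 | 1 | 1 | 0 | 0
0 | 1 | 0 | 0 | 1 | 1
0 | 1 | 0 | 1 | 0 | 0
0 | 1 | 1 | 0 | 0 | 0
0 | 1 | 1 | 1 | 1 | 1
1 | 0 | 0 | 0 | 0 | 0
1 | 0 | 0 | 1 | 1 | 1
1 | 0 | 1 | 0 | 0 | 0
1 | 0 | 1 | 1 | 1 | 1
1 | 1 | 0 | 0 | 0 | 0
1 | 1 | 0 | 1 | 1 | 1
1 | 1 | 1 | 0 | 1 | 1
1 | 1 | 1 | 1 | 0 | 0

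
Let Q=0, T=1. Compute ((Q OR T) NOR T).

Substituting: ((0 OR 1) NOR 1)
= 0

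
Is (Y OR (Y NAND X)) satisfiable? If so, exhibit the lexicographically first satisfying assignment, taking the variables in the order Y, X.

Y=0, X=0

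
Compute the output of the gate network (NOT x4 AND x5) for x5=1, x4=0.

Substituting: (NOT 0 AND 1)
= 1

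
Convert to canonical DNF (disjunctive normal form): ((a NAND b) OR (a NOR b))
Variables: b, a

(NOT b AND NOT a) OR (NOT b AND a) OR (b AND NOT a)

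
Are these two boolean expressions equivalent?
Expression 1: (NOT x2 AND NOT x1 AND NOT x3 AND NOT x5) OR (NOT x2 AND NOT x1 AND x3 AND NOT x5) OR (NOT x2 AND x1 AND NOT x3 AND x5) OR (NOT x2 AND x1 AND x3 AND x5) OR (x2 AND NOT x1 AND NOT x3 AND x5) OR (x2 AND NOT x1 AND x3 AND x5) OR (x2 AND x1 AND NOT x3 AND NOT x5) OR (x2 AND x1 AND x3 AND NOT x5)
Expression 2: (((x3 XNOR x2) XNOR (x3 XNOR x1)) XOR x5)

Yes, they are equivalent — the two output columns agree on all 16 assignments:
x2 | x1 | x3 | x5 | Expression 1 | Expression 2
-----------------------------------------------
0 | 0 | 0 | 0 | 1 | 1
0 | 0 | 0 | 1 | 0 | 0
0 | 0 | 1 | 0 | 1 | 1
0 | 0 | 1 | 1 | 0 | 0
0 | 1 | 0 | 0 | 0 | 0
0 | 1 | 0 | 1 | 1 | 1
0 | 1 | 1 | 0 | 0 | 0
0 | 1 | 1 | 1 | 1 | 1
1 | 0 | 0 | 0 | 0 | 0
1 | 0 | 0 | 1 | 1 | 1
1 | 0 | 1 | 0 | 0 | 0
1 | 0 | 1 | 1 | 1 | 1
1 | 1 | 0 | 0 | 1 | 1
1 | 1 | 0 | 1 | 0 | 0
1 | 1 | 1 | 0 | 1 | 1
1 | 1 | 1 | 1 | 0 | 0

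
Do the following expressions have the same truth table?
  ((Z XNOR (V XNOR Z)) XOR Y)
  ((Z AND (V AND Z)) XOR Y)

No. Counterexample: with Z=0, V=1, Y=0, Expression 1 = 1 but Expression 2 = 0.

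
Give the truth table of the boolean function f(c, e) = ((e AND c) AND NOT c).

c | e | Output
--------------
0 | 0 | 0
0 | 1 | 0
1 | 0 | 0
1 | 1 | 0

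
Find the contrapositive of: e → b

Contrapositive: NOT b → NOT e
Note: A statement and its contrapositive are logically equivalent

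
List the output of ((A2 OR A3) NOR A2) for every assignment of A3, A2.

A3 | A2 | Output
----------------
0 | 0 | 1
0 | 1 | 0
1 | 0 | 0
1 | 1 | 0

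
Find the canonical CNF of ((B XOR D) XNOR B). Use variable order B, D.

(B OR NOT D) AND (NOT B OR NOT D)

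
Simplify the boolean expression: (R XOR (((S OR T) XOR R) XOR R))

By XOR self-cancellation ((E XOR v) XOR v = E):
= ((S OR T) XOR R)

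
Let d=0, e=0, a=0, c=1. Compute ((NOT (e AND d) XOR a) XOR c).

Substituting: ((NOT (0 AND 0) XOR 0) XOR 1)
= 0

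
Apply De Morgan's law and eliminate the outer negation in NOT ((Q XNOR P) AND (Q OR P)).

NOT (Q XNOR P) OR NOT (Q OR P)
De Morgan's: NOT(AND of terms) = OR of negations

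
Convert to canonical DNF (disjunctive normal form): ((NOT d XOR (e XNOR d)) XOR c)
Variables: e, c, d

(NOT e AND c AND NOT d) OR (NOT e AND c AND d) OR (e AND NOT c AND NOT d) OR (e AND NOT c AND d)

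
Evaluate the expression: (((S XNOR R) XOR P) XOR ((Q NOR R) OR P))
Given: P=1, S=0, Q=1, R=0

Substituting: (((0 XNOR 0) XOR 1) XOR ((1 NOR 0) OR 1))
= 1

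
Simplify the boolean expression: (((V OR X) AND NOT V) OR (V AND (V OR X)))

By distribution ((E AND v) OR (E AND NOT v) = E):
= (V OR X)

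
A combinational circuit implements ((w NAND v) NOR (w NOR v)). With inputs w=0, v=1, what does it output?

Substituting: ((0 NAND 1) NOR (0 NOR 1))
= 0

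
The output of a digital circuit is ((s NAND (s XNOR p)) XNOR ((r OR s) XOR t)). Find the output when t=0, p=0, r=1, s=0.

Substituting: ((0 NAND (0 XNOR 0)) XNOR ((1 OR 0) XOR 0))
= 1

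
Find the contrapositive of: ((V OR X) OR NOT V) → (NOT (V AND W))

Contrapositive: (V AND W) → NOT ((V OR X) OR NOT V)
Note: A statement and its contrapositive are logically equivalent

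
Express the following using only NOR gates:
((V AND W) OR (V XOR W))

((((V NOR V) NOR (W NOR W)) NOR ((((V NOR W) NOR (V NOR W)) NOR ((V NOR W) NOR (V NOR W))) NOR ((((V NOR V) NOR (W NOR W)) NOR ((V NOR V) NOR (W NOR W))) NOR (((V NOR V) NOR (W NOR W)) NOR ((V NOR V) NOR (W NOR W)))))) NOR (((V NOR V) NOR (W NOR W)) NOR ((((V NOR W) NOR (V NOR W)) NOR ((V NOR W) NOR (V NOR W))) NOR ((((V NOR V) NOR (W NOR W)) NOR ((V NOR V) NOR (W NOR W))) NOR (((V NOR V) NOR (W NOR W)) NOR ((V NOR V) NOR (W NOR W)))))))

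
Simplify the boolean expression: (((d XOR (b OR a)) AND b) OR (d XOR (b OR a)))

By absorption (E OR (E AND v) = E):
= (d XOR (b OR a))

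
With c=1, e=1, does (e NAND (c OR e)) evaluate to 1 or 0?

Substituting: (1 NAND (1 OR 1))
= 0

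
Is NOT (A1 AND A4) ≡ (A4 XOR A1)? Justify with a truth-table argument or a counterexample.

No. Counterexample: with A4=0, A1=0, Expression 1 = 1 but Expression 2 = 0.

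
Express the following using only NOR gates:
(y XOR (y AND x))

((((y NOR ((y NOR y) NOR (x NOR x))) NOR (y NOR ((y NOR y) NOR (x NOR x)))) NOR ((y NOR ((y NOR y) NOR (x NOR x))) NOR (y NOR ((y NOR y) NOR (x NOR x))))) NOR ((((y NOR y) NOR (((y NOR y) NOR (x NOR x)) NOR ((y NOR y) NOR (x NOR x)))) NOR ((y NOR y) NOR (((y NOR y) NOR (x NOR x)) NOR ((y NOR y) NOR (x NOR x))))) NOR (((y NOR y) NOR (((y NOR y) NOR (x NOR x)) NOR ((y NOR y) NOR (x NOR x)))) NOR ((y NOR y) NOR (((y NOR y) NOR (x NOR x)) NOR ((y NOR y) NOR (x NOR x)))))))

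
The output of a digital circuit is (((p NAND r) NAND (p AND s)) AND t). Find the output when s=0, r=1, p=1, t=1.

Substituting: (((1 NAND 1) NAND (1 AND 0)) AND 1)
= 1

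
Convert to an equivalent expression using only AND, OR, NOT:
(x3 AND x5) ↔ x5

((x3 AND x5) AND x5) OR (NOT (x3 AND x5) AND NOT x5)
(Biconditional = both true or both false)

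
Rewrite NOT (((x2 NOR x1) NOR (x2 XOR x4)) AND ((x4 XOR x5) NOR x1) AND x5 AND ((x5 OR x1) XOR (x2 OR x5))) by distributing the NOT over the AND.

NOT ((x2 NOR x1) NOR (x2 XOR x4)) OR NOT ((x4 XOR x5) NOR x1) OR NOT x5 OR NOT ((x5 OR x1) XOR (x2 OR x5))
De Morgan's: NOT(AND of terms) = OR of negations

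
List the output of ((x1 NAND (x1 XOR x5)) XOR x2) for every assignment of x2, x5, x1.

x2 | x5 | x1 | Output
---------------------
0 | 0 | 0 | 1
0 | 0 | 1 | 0
0 | 1 | 0 | 1
0 | 1 | 1 | 1
1 | 0 | 0 | 0
1 | 0 | 1 | 1
1 | 1 | 0 | 0
1 | 1 | 1 | 0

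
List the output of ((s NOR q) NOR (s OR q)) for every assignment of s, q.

s | q | Output
--------------
0 | 0 | 0
0 | 1 | 0
1 | 0 | 0
1 | 1 | 0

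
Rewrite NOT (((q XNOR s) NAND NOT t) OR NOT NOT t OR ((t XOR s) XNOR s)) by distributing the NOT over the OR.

NOT ((q XNOR s) NAND NOT t) AND NOT t AND NOT ((t XOR s) XNOR s)
De Morgan's: NOT(OR of terms) = AND of negations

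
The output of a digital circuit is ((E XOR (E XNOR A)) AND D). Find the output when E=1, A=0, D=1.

Substituting: ((1 XOR (1 XNOR 0)) AND 1)
= 1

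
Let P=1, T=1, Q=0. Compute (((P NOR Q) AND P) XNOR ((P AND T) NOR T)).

Substituting: (((1 NOR 0) AND 1) XNOR ((1 AND 1) NOR 1))
= 1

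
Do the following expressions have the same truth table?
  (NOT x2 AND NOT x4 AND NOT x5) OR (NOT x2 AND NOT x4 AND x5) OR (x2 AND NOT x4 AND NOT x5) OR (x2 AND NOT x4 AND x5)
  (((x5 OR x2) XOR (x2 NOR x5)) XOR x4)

Yes, they are equivalent — the two output columns agree on all 8 assignments:
x2 | x4 | x5 | Expression 1 | Expression 2
------------------------------------------
0 | 0 | 0 | 1 | 1
0 | 0 | 1 | 1 | 1
0 | 1 | 0 | 0 | 0
0 | 1 | 1 | 0 | 0
1 | 0 | 0 | 1 | 1
1 | 0 | 1 | 1 | 1
1 | 1 | 0 | 0 | 0
1 | 1 | 1 | 0 | 0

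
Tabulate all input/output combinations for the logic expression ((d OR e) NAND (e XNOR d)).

d | e | Output
--------------
0 | 0 | 1
0 | 1 | 1
1 | 0 | 1
1 | 1 | 0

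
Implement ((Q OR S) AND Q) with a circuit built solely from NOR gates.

((((Q NOR S) NOR (Q NOR S)) NOR ((Q NOR S) NOR (Q NOR S))) NOR (Q NOR Q))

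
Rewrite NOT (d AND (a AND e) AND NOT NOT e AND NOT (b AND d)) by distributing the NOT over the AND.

NOT d OR NOT (a AND e) OR NOT e OR (b AND d)
De Morgan's: NOT(AND of terms) = OR of negations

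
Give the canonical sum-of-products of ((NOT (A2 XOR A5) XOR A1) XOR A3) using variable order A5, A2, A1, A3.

Σm(0, 3, 5, 6, 9, 10, 12, 15) = (NOT A5 AND NOT A2 AND NOT A1 AND NOT A3) OR (NOT A5 AND NOT A2 AND A1 AND A3) OR (NOT A5 AND A2 AND NOT A1 AND A3) OR (NOT A5 AND A2 AND A1 AND NOT A3) OR (A5 AND NOT A2 AND NOT A1 AND A3) OR (A5 AND NOT A2 AND A1 AND NOT A3) OR (A5 AND A2 AND NOT A1 AND NOT A3) OR (A5 AND A2 AND A1 AND A3)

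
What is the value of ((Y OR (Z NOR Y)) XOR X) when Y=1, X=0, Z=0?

Substituting: ((1 OR (0 NOR 1)) XOR 0)
= 1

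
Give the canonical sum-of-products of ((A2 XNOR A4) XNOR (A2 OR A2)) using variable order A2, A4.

Σm(1, 3) = (NOT A2 AND A4) OR (A2 AND A4)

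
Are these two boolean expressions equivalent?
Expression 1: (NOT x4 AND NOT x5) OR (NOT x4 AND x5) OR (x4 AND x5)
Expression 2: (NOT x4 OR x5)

Yes, they are equivalent — the two output columns agree on all 4 assignments:
x4 | x5 | Expression 1 | Expression 2
-------------------------------------
0 | 0 | 1 | 1
0 | 1 | 1 | 1
1 | 0 | 0 | 0
1 | 1 | 1 | 1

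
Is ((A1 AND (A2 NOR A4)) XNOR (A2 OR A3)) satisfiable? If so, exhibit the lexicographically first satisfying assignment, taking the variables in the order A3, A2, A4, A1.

A3=0, A2=0, A4=0, A1=0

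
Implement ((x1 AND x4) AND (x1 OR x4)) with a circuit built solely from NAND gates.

((((x1 NAND x4) NAND (x1 NAND x4)) NAND ((x1 NAND x1) NAND (x4 NAND x4))) NAND (((x1 NAND x4) NAND (x1 NAND x4)) NAND ((x1 NAND x1) NAND (x4 NAND x4))))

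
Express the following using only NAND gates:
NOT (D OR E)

(((D NAND D) NAND (E NAND E)) NAND ((D NAND D) NAND (E NAND E)))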